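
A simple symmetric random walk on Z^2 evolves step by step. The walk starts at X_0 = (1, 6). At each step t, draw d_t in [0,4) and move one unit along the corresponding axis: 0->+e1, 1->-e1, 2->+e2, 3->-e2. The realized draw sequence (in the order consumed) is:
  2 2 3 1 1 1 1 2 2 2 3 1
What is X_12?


t=0: X=(1, 6), d=2 → +e2, X_1=(1, 7)
t=1: X=(1, 7), d=2 → +e2, X_2=(1, 8)
t=2: X=(1, 8), d=3 → -e2, X_3=(1, 7)
t=3: X=(1, 7), d=1 → -e1, X_4=(0, 7)
t=4: X=(0, 7), d=1 → -e1, X_5=(-1, 7)
t=5: X=(-1, 7), d=1 → -e1, X_6=(-2, 7)
t=6: X=(-2, 7), d=1 → -e1, X_7=(-3, 7)
t=7: X=(-3, 7), d=2 → +e2, X_8=(-3, 8)
t=8: X=(-3, 8), d=2 → +e2, X_9=(-3, 9)
t=9: X=(-3, 9), d=2 → +e2, X_10=(-3, 10)
t=10: X=(-3, 10), d=3 → -e2, X_11=(-3, 9)
t=11: X=(-3, 9), d=1 → -e1, X_12=(-4, 9)

(-4, 9)


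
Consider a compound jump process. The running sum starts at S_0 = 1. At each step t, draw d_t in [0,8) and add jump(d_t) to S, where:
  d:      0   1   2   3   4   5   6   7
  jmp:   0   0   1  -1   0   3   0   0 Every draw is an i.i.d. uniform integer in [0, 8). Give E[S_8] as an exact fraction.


Outcome values over d=0..7: [0, 0, 1, -1, 0, 3, 0, 0]
Σy = 3, Σy² = 11, M = 8
μ = 3/8 = 3/8,  σ² = 11/8 − (3/8)² = 79/64
E[S_8] = 1 + 8·(3/8) = 4

4


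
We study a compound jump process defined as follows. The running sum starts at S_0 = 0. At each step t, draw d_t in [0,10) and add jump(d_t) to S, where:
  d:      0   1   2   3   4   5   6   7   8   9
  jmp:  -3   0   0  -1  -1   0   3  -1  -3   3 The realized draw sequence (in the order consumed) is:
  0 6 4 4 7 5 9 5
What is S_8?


0

t=0: S=0, d=0, jump=-3, S_1=-3
t=1: S=-3, d=6, jump=3, S_2=0
t=2: S=0, d=4, jump=-1, S_3=-1
t=3: S=-1, d=4, jump=-1, S_4=-2
t=4: S=-2, d=7, jump=-1, S_5=-3
t=5: S=-3, d=5, jump=0, S_6=-3
t=6: S=-3, d=9, jump=3, S_7=0
t=7: S=0, d=5, jump=0, S_8=0


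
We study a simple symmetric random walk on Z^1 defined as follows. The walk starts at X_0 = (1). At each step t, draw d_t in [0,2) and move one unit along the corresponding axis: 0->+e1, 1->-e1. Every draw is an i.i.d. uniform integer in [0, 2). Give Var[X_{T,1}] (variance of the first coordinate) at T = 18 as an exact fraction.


18

Outcome values over d=0..1: [1, -1]
Σy = 0, Σy² = 2, M = 2
μ = 0/2 = 0,  σ² = 2/2 − (0)² = 1
Independent increments: Var[X_18] = 18·σ² = 18·(1) = 18


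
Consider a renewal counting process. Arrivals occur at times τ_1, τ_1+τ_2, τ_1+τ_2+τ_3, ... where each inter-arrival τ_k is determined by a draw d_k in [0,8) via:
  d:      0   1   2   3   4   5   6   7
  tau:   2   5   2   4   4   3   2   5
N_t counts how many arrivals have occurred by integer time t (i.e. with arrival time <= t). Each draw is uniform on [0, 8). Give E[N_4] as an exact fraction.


Inter-arrival values over d=0..7: [2, 5, 2, 4, 4, 3, 2, 5]
Each d has probability 1/8, so the pmf of τ is: f(2) = 3/8, f(3) = 1/8, f(4) = 1/4, f(5) = 1/4
Renewal equation for m(n) = E[N_n]: condition on τ_1 = k (if k <= n, one arrival plus a fresh copy on the remaining n−k steps): m(n) = F(n) + Σ_{k<=n} f(k)·m(n−k), where F(n) = P(τ <= n) and m(0) = 0
m(1) = F(1) = 0
m(2) = F(2) = 3/8
m(3) = F(3) = 1/2
m(4) = F(4) + f(2)·m(2) = 3/4 + 3/8·3/8 = 57/64
E[N_4] = m(4) = 57/64

57/64


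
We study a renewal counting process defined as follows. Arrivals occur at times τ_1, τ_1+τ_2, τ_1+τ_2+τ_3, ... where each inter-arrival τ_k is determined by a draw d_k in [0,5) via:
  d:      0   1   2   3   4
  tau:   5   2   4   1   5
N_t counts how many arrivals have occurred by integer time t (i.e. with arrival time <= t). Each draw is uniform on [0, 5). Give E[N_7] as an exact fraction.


Inter-arrival values over d=0..4: [5, 2, 4, 1, 5]
Each d has probability 1/5, so the pmf of τ is: f(1) = 1/5, f(2) = 1/5, f(4) = 1/5, f(5) = 2/5
Renewal equation for m(n) = E[N_n]: condition on τ_1 = k (if k <= n, one arrival plus a fresh copy on the remaining n−k steps): m(n) = F(n) + Σ_{k<=n} f(k)·m(n−k), where F(n) = P(τ <= n) and m(0) = 0
m(1) = F(1) = 1/5
m(2) = F(2) + f(1)·m(1) = 2/5 + 1/5·1/5 = 11/25
m(3) = F(3) + f(1)·m(2) + f(2)·m(1) = 2/5 + 1/5·11/25 + 1/5·1/5 = 66/125
m(4) = F(4) + f(1)·m(3) + f(2)·m(2) = 3/5 + 1/5·66/125 + 1/5·11/25 = 496/625
m(5) = F(5) + f(1)·m(4) + f(2)·m(3) + f(4)·m(1) = 1 + 1/5·496/625 + 1/5·66/125 + 1/5·1/5 = 4076/3125
m(6) = F(6) + f(1)·m(5) + f(2)·m(4) + f(4)·m(2) + f(5)·m(1) = 1 + 1/5·4076/3125 + 1/5·496/625 + 1/5·11/25 + 2/5·1/5 = 24806/15625
m(7) = F(7) + f(1)·m(6) + f(2)·m(5) + f(4)·m(3) + f(5)·m(2) = 1 + 1/5·24806/15625 + 1/5·4076/3125 + 1/5·66/125 + 2/5·11/25 = 145311/78125
E[N_7] = m(7) = 145311/78125

145311/78125


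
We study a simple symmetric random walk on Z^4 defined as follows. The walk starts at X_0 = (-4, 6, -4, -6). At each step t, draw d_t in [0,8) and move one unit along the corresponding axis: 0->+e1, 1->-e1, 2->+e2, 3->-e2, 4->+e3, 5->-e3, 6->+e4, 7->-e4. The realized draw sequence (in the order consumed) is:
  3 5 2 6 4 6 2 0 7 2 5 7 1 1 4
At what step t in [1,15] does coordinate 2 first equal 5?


t=0: X=(-4, 6, -4, -6), d=3 → -e2, X_1=(-4, 5, -4, -6)
t=1: X=(-4, 5, -4, -6), d=5 → -e3, X_2=(-4, 5, -5, -6)
t=2: X=(-4, 5, -5, -6), d=2 → +e2, X_3=(-4, 6, -5, -6)
t=3: X=(-4, 6, -5, -6), d=6 → +e4, X_4=(-4, 6, -5, -5)
t=4: X=(-4, 6, -5, -5), d=4 → +e3, X_5=(-4, 6, -4, -5)
t=5: X=(-4, 6, -4, -5), d=6 → +e4, X_6=(-4, 6, -4, -4)
t=6: X=(-4, 6, -4, -4), d=2 → +e2, X_7=(-4, 7, -4, -4)
t=7: X=(-4, 7, -4, -4), d=0 → +e1, X_8=(-3, 7, -4, -4)
t=8: X=(-3, 7, -4, -4), d=7 → -e4, X_9=(-3, 7, -4, -5)
t=9: X=(-3, 7, -4, -5), d=2 → +e2, X_10=(-3, 8, -4, -5)
t=10: X=(-3, 8, -4, -5), d=5 → -e3, X_11=(-3, 8, -5, -5)
t=11: X=(-3, 8, -5, -5), d=7 → -e4, X_12=(-3, 8, -5, -6)
t=12: X=(-3, 8, -5, -6), d=1 → -e1, X_13=(-4, 8, -5, -6)
t=13: X=(-4, 8, -5, -6), d=1 → -e1, X_14=(-5, 8, -5, -6)
t=14: X=(-5, 8, -5, -6), d=4 → +e3, X_15=(-5, 8, -4, -6)

1


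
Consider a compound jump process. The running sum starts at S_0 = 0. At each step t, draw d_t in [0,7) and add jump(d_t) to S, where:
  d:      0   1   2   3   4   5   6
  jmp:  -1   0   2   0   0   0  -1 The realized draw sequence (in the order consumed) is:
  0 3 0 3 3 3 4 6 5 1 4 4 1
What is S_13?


t=0: S=0, d=0, jump=-1, S_1=-1
t=1: S=-1, d=3, jump=0, S_2=-1
t=2: S=-1, d=0, jump=-1, S_3=-2
t=3: S=-2, d=3, jump=0, S_4=-2
t=4: S=-2, d=3, jump=0, S_5=-2
t=5: S=-2, d=3, jump=0, S_6=-2
t=6: S=-2, d=4, jump=0, S_7=-2
t=7: S=-2, d=6, jump=-1, S_8=-3
t=8: S=-3, d=5, jump=0, S_9=-3
t=9: S=-3, d=1, jump=0, S_10=-3
t=10: S=-3, d=4, jump=0, S_11=-3
t=11: S=-3, d=4, jump=0, S_12=-3
t=12: S=-3, d=1, jump=0, S_13=-3

-3


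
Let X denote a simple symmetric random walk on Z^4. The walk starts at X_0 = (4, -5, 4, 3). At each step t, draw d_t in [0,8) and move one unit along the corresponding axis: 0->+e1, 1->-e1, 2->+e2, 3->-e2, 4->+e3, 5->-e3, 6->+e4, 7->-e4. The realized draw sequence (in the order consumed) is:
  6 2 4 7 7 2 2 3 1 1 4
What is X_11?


t=0: X=(4, -5, 4, 3), d=6 → +e4, X_1=(4, -5, 4, 4)
t=1: X=(4, -5, 4, 4), d=2 → +e2, X_2=(4, -4, 4, 4)
t=2: X=(4, -4, 4, 4), d=4 → +e3, X_3=(4, -4, 5, 4)
t=3: X=(4, -4, 5, 4), d=7 → -e4, X_4=(4, -4, 5, 3)
t=4: X=(4, -4, 5, 3), d=7 → -e4, X_5=(4, -4, 5, 2)
t=5: X=(4, -4, 5, 2), d=2 → +e2, X_6=(4, -3, 5, 2)
t=6: X=(4, -3, 5, 2), d=2 → +e2, X_7=(4, -2, 5, 2)
t=7: X=(4, -2, 5, 2), d=3 → -e2, X_8=(4, -3, 5, 2)
t=8: X=(4, -3, 5, 2), d=1 → -e1, X_9=(3, -3, 5, 2)
t=9: X=(3, -3, 5, 2), d=1 → -e1, X_10=(2, -3, 5, 2)
t=10: X=(2, -3, 5, 2), d=4 → +e3, X_11=(2, -3, 6, 2)

(2, -3, 6, 2)


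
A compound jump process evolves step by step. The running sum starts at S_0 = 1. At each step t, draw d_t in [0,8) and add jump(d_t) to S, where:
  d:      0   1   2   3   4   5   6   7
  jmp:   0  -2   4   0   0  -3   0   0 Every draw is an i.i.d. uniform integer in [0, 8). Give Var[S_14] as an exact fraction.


1617/32

Outcome values over d=0..7: [0, -2, 4, 0, 0, -3, 0, 0]
Σy = -1, Σy² = 29, M = 8
μ = -1/8 = -1/8,  σ² = 29/8 − (-1/8)² = 231/64
Independent increments: Var[S_14] = 14·σ² = 14·(231/64) = 1617/32


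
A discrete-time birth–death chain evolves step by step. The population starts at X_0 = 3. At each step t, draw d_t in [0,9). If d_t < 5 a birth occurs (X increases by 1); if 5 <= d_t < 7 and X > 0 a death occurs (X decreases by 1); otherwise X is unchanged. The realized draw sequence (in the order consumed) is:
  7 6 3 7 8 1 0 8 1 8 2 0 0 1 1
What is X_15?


11

t=0: X=3, d=7 → hold, X_1=3
t=1: X=3, d=6 → death, X_2=2
t=2: X=2, d=3 → birth, X_3=3
t=3: X=3, d=7 → hold, X_4=3
t=4: X=3, d=8 → hold, X_5=3
t=5: X=3, d=1 → birth, X_6=4
t=6: X=4, d=0 → birth, X_7=5
t=7: X=5, d=8 → hold, X_8=5
t=8: X=5, d=1 → birth, X_9=6
t=9: X=6, d=8 → hold, X_10=6
t=10: X=6, d=2 → birth, X_11=7
t=11: X=7, d=0 → birth, X_12=8
t=12: X=8, d=0 → birth, X_13=9
t=13: X=9, d=1 → birth, X_14=10
t=14: X=10, d=1 → birth, X_15=11


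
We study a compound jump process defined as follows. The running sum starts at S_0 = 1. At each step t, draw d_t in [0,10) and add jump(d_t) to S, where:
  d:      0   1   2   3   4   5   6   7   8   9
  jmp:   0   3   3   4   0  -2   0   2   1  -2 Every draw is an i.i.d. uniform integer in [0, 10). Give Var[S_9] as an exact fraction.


3501/100

Outcome values over d=0..9: [0, 3, 3, 4, 0, -2, 0, 2, 1, -2]
Σy = 9, Σy² = 47, M = 10
μ = 9/10 = 9/10,  σ² = 47/10 − (9/10)² = 389/100
Independent increments: Var[S_9] = 9·σ² = 9·(389/100) = 3501/100


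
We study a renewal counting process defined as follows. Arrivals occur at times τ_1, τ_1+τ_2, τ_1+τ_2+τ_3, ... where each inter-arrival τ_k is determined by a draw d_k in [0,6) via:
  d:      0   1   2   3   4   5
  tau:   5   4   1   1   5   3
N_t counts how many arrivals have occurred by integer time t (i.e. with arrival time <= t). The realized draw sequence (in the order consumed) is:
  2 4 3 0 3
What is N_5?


draw d_1=2: τ_1=1, arrival time A_1=1
draw d_2=4: τ_2=5, arrival time A_2=6
draw d_3=3: τ_3=1, arrival time A_3=7
draw d_4=0: τ_4=5, arrival time A_4=12
draw d_5=3: τ_5=1, arrival time A_5=13
N_t over t=0..5: 0:0 1:1 2:1 3:1 4:1 5:1

1


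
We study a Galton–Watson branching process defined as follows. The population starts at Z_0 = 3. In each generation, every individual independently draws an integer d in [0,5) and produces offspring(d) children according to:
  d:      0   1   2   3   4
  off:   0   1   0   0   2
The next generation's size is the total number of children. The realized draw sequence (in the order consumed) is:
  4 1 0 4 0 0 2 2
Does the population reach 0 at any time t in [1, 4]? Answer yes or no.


gen 0: Z_0=3, draws=[4, 1, 0], offspring=[2, 1, 0], Z_1=3
gen 1: Z_1=3, draws=[4, 0, 0], offspring=[2, 0, 0], Z_2=2
gen 2: Z_2=2, draws=[2, 2], offspring=[0, 0], Z_3=0
gen 3: Z_3=0, draws=[], offspring=[], Z_4=0

yes


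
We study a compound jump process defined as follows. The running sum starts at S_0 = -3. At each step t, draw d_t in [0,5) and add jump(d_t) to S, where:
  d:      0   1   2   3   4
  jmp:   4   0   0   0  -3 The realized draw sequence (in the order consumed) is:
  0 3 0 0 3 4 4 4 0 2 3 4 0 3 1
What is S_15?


5

t=0: S=-3, d=0, jump=4, S_1=1
t=1: S=1, d=3, jump=0, S_2=1
t=2: S=1, d=0, jump=4, S_3=5
t=3: S=5, d=0, jump=4, S_4=9
t=4: S=9, d=3, jump=0, S_5=9
t=5: S=9, d=4, jump=-3, S_6=6
t=6: S=6, d=4, jump=-3, S_7=3
t=7: S=3, d=4, jump=-3, S_8=0
t=8: S=0, d=0, jump=4, S_9=4
t=9: S=4, d=2, jump=0, S_10=4
t=10: S=4, d=3, jump=0, S_11=4
t=11: S=4, d=4, jump=-3, S_12=1
t=12: S=1, d=0, jump=4, S_13=5
t=13: S=5, d=3, jump=0, S_14=5
t=14: S=5, d=1, jump=0, S_15=5


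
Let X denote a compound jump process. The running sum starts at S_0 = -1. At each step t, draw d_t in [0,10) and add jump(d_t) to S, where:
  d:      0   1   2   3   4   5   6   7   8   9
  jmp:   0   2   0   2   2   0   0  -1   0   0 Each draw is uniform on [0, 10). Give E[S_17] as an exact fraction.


Outcome values over d=0..9: [0, 2, 0, 2, 2, 0, 0, -1, 0, 0]
Σy = 5, Σy² = 13, M = 10
μ = 5/10 = 1/2,  σ² = 13/10 − (1/2)² = 21/20
E[S_17] = -1 + 17·(1/2) = 15/2

15/2


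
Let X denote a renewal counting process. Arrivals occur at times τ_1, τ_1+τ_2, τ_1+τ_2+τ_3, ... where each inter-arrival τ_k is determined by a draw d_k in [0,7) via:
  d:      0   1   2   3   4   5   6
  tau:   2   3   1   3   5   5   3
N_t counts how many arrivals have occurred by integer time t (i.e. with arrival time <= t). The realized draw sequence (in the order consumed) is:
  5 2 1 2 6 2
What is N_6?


draw d_1=5: τ_1=5, arrival time A_1=5
draw d_2=2: τ_2=1, arrival time A_2=6
draw d_3=1: τ_3=3, arrival time A_3=9
draw d_4=2: τ_4=1, arrival time A_4=10
draw d_5=6: τ_5=3, arrival time A_5=13
draw d_6=2: τ_6=1, arrival time A_6=14
N_t over t=0..6: 0:0 1:0 2:0 3:0 4:0 5:1 6:2

2


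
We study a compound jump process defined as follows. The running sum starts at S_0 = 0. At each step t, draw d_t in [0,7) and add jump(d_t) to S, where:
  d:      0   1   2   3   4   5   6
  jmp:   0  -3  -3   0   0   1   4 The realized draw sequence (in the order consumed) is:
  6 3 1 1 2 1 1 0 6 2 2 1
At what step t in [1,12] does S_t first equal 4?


t=0: S=0, d=6, jump=4, S_1=4
t=1: S=4, d=3, jump=0, S_2=4
t=2: S=4, d=1, jump=-3, S_3=1
t=3: S=1, d=1, jump=-3, S_4=-2
t=4: S=-2, d=2, jump=-3, S_5=-5
t=5: S=-5, d=1, jump=-3, S_6=-8
t=6: S=-8, d=1, jump=-3, S_7=-11
t=7: S=-11, d=0, jump=0, S_8=-11
t=8: S=-11, d=6, jump=4, S_9=-7
t=9: S=-7, d=2, jump=-3, S_10=-10
t=10: S=-10, d=2, jump=-3, S_11=-13
t=11: S=-13, d=1, jump=-3, S_12=-16

1


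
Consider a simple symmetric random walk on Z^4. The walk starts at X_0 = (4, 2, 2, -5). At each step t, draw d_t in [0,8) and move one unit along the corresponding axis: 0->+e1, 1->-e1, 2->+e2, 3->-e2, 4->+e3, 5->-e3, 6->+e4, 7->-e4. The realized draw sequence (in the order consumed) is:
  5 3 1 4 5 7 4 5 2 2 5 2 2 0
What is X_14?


(4, 5, 0, -6)

t=0: X=(4, 2, 2, -5), d=5 → -e3, X_1=(4, 2, 1, -5)
t=1: X=(4, 2, 1, -5), d=3 → -e2, X_2=(4, 1, 1, -5)
t=2: X=(4, 1, 1, -5), d=1 → -e1, X_3=(3, 1, 1, -5)
t=3: X=(3, 1, 1, -5), d=4 → +e3, X_4=(3, 1, 2, -5)
t=4: X=(3, 1, 2, -5), d=5 → -e3, X_5=(3, 1, 1, -5)
t=5: X=(3, 1, 1, -5), d=7 → -e4, X_6=(3, 1, 1, -6)
t=6: X=(3, 1, 1, -6), d=4 → +e3, X_7=(3, 1, 2, -6)
t=7: X=(3, 1, 2, -6), d=5 → -e3, X_8=(3, 1, 1, -6)
t=8: X=(3, 1, 1, -6), d=2 → +e2, X_9=(3, 2, 1, -6)
t=9: X=(3, 2, 1, -6), d=2 → +e2, X_10=(3, 3, 1, -6)
t=10: X=(3, 3, 1, -6), d=5 → -e3, X_11=(3, 3, 0, -6)
t=11: X=(3, 3, 0, -6), d=2 → +e2, X_12=(3, 4, 0, -6)
t=12: X=(3, 4, 0, -6), d=2 → +e2, X_13=(3, 5, 0, -6)
t=13: X=(3, 5, 0, -6), d=0 → +e1, X_14=(4, 5, 0, -6)


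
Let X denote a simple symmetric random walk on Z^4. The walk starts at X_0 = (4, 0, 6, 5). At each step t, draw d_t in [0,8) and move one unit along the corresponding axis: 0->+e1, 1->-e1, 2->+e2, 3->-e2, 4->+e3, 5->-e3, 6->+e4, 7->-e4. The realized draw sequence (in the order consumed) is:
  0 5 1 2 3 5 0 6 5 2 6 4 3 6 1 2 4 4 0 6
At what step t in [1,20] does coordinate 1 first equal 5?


t=0: X=(4, 0, 6, 5), d=0 → +e1, X_1=(5, 0, 6, 5)
t=1: X=(5, 0, 6, 5), d=5 → -e3, X_2=(5, 0, 5, 5)
t=2: X=(5, 0, 5, 5), d=1 → -e1, X_3=(4, 0, 5, 5)
t=3: X=(4, 0, 5, 5), d=2 → +e2, X_4=(4, 1, 5, 5)
t=4: X=(4, 1, 5, 5), d=3 → -e2, X_5=(4, 0, 5, 5)
t=5: X=(4, 0, 5, 5), d=5 → -e3, X_6=(4, 0, 4, 5)
t=6: X=(4, 0, 4, 5), d=0 → +e1, X_7=(5, 0, 4, 5)
t=7: X=(5, 0, 4, 5), d=6 → +e4, X_8=(5, 0, 4, 6)
t=8: X=(5, 0, 4, 6), d=5 → -e3, X_9=(5, 0, 3, 6)
t=9: X=(5, 0, 3, 6), d=2 → +e2, X_10=(5, 1, 3, 6)
t=10: X=(5, 1, 3, 6), d=6 → +e4, X_11=(5, 1, 3, 7)
t=11: X=(5, 1, 3, 7), d=4 → +e3, X_12=(5, 1, 4, 7)
t=12: X=(5, 1, 4, 7), d=3 → -e2, X_13=(5, 0, 4, 7)
t=13: X=(5, 0, 4, 7), d=6 → +e4, X_14=(5, 0, 4, 8)
t=14: X=(5, 0, 4, 8), d=1 → -e1, X_15=(4, 0, 4, 8)
t=15: X=(4, 0, 4, 8), d=2 → +e2, X_16=(4, 1, 4, 8)
t=16: X=(4, 1, 4, 8), d=4 → +e3, X_17=(4, 1, 5, 8)
t=17: X=(4, 1, 5, 8), d=4 → +e3, X_18=(4, 1, 6, 8)
t=18: X=(4, 1, 6, 8), d=0 → +e1, X_19=(5, 1, 6, 8)
t=19: X=(5, 1, 6, 8), d=6 → +e4, X_20=(5, 1, 6, 9)

1


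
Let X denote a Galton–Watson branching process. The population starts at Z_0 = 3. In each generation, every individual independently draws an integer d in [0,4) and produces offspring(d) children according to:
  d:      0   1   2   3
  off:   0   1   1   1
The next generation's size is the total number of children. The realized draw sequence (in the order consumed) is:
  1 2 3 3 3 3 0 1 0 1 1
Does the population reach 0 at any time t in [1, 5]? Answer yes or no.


gen 0: Z_0=3, draws=[1, 2, 3], offspring=[1, 1, 1], Z_1=3
gen 1: Z_1=3, draws=[3, 3, 3], offspring=[1, 1, 1], Z_2=3
gen 2: Z_2=3, draws=[0, 1, 0], offspring=[0, 1, 0], Z_3=1
gen 3: Z_3=1, draws=[1], offspring=[1], Z_4=1
gen 4: Z_4=1, draws=[1], offspring=[1], Z_5=1

no


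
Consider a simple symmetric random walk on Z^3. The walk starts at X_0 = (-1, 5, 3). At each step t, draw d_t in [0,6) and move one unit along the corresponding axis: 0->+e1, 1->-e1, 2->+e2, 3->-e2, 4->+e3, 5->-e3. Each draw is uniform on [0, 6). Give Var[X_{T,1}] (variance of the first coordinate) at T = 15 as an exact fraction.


Outcome values over d=0..5: [1, -1, 0, 0, 0, 0]
Σy = 0, Σy² = 2, M = 6
μ = 0/6 = 0,  σ² = 2/6 − (0)² = 1/3
Independent increments: Var[X_15] = 15·σ² = 15·(1/3) = 5

5


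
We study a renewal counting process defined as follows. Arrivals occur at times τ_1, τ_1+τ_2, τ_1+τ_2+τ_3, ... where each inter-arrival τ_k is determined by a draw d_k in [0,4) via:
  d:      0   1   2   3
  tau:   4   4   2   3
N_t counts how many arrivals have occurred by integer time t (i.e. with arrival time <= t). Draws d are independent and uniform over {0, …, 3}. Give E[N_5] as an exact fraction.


Inter-arrival values over d=0..3: [4, 4, 2, 3]
Each d has probability 1/4, so the pmf of τ is: f(2) = 1/4, f(3) = 1/4, f(4) = 1/2
Renewal equation for m(n) = E[N_n]: condition on τ_1 = k (if k <= n, one arrival plus a fresh copy on the remaining n−k steps): m(n) = F(n) + Σ_{k<=n} f(k)·m(n−k), where F(n) = P(τ <= n) and m(0) = 0
m(1) = F(1) = 0
m(2) = F(2) = 1/4
m(3) = F(3) = 1/2
m(4) = F(4) + f(2)·m(2) = 1 + 1/4·1/4 = 17/16
m(5) = F(5) + f(2)·m(3) + f(3)·m(2) = 1 + 1/4·1/2 + 1/4·1/4 = 19/16
E[N_5] = m(5) = 19/16

19/16


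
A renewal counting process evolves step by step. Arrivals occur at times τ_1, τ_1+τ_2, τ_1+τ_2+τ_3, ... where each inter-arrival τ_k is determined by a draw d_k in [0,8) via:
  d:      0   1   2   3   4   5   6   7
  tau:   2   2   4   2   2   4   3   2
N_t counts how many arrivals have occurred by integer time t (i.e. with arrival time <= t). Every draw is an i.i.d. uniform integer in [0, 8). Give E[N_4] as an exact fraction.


Inter-arrival values over d=0..7: [2, 2, 4, 2, 2, 4, 3, 2]
Each d has probability 1/8, so the pmf of τ is: f(2) = 5/8, f(3) = 1/8, f(4) = 1/4
Renewal equation for m(n) = E[N_n]: condition on τ_1 = k (if k <= n, one arrival plus a fresh copy on the remaining n−k steps): m(n) = F(n) + Σ_{k<=n} f(k)·m(n−k), where F(n) = P(τ <= n) and m(0) = 0
m(1) = F(1) = 0
m(2) = F(2) = 5/8
m(3) = F(3) = 3/4
m(4) = F(4) + f(2)·m(2) = 1 + 5/8·5/8 = 89/64
E[N_4] = m(4) = 89/64

89/64


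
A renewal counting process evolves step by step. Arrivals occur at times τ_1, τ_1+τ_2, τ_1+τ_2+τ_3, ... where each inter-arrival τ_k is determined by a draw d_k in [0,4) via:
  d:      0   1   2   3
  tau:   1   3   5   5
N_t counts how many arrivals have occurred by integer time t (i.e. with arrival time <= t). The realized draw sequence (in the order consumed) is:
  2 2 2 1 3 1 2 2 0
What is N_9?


1

draw d_1=2: τ_1=5, arrival time A_1=5
draw d_2=2: τ_2=5, arrival time A_2=10
draw d_3=2: τ_3=5, arrival time A_3=15
draw d_4=1: τ_4=3, arrival time A_4=18
draw d_5=3: τ_5=5, arrival time A_5=23
draw d_6=1: τ_6=3, arrival time A_6=26
draw d_7=2: τ_7=5, arrival time A_7=31
draw d_8=2: τ_8=5, arrival time A_8=36
draw d_9=0: τ_9=1, arrival time A_9=37
N_t over t=0..9: 0:0 1:0 2:0 3:0 4:0 5:1 6:1 7:1 8:1 9:1


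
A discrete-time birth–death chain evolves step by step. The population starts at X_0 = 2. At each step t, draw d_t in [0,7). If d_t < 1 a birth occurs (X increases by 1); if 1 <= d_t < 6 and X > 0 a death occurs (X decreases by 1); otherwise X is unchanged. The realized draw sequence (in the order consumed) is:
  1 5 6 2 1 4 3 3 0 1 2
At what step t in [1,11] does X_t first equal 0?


t=0: X=2, d=1 → death, X_1=1
t=1: X=1, d=5 → death, X_2=0
t=2: X=0, d=6 → hold, X_3=0
t=3: X=0, d=2 → hold, X_4=0
t=4: X=0, d=1 → hold, X_5=0
t=5: X=0, d=4 → hold, X_6=0
t=6: X=0, d=3 → hold, X_7=0
t=7: X=0, d=3 → hold, X_8=0
t=8: X=0, d=0 → birth, X_9=1
t=9: X=1, d=1 → death, X_10=0
t=10: X=0, d=2 → hold, X_11=0

2


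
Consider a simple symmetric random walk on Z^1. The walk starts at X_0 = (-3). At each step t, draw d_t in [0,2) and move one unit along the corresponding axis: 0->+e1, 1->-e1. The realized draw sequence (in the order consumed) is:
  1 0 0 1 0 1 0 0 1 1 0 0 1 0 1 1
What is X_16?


t=0: X=(-3), d=1 → -e1, X_1=(-4)
t=1: X=(-4), d=0 → +e1, X_2=(-3)
t=2: X=(-3), d=0 → +e1, X_3=(-2)
t=3: X=(-2), d=1 → -e1, X_4=(-3)
t=4: X=(-3), d=0 → +e1, X_5=(-2)
t=5: X=(-2), d=1 → -e1, X_6=(-3)
t=6: X=(-3), d=0 → +e1, X_7=(-2)
t=7: X=(-2), d=0 → +e1, X_8=(-1)
t=8: X=(-1), d=1 → -e1, X_9=(-2)
t=9: X=(-2), d=1 → -e1, X_10=(-3)
t=10: X=(-3), d=0 → +e1, X_11=(-2)
t=11: X=(-2), d=0 → +e1, X_12=(-1)
t=12: X=(-1), d=1 → -e1, X_13=(-2)
t=13: X=(-2), d=0 → +e1, X_14=(-1)
t=14: X=(-1), d=1 → -e1, X_15=(-2)
t=15: X=(-2), d=1 → -e1, X_16=(-3)

(-3)


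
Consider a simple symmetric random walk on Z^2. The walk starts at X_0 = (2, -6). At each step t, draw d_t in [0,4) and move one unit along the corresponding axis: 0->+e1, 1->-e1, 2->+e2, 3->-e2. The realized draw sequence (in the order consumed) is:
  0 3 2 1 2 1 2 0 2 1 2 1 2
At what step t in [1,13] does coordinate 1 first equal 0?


12

t=0: X=(2, -6), d=0 → +e1, X_1=(3, -6)
t=1: X=(3, -6), d=3 → -e2, X_2=(3, -7)
t=2: X=(3, -7), d=2 → +e2, X_3=(3, -6)
t=3: X=(3, -6), d=1 → -e1, X_4=(2, -6)
t=4: X=(2, -6), d=2 → +e2, X_5=(2, -5)
t=5: X=(2, -5), d=1 → -e1, X_6=(1, -5)
t=6: X=(1, -5), d=2 → +e2, X_7=(1, -4)
t=7: X=(1, -4), d=0 → +e1, X_8=(2, -4)
t=8: X=(2, -4), d=2 → +e2, X_9=(2, -3)
t=9: X=(2, -3), d=1 → -e1, X_10=(1, -3)
t=10: X=(1, -3), d=2 → +e2, X_11=(1, -2)
t=11: X=(1, -2), d=1 → -e1, X_12=(0, -2)
t=12: X=(0, -2), d=2 → +e2, X_13=(0, -1)


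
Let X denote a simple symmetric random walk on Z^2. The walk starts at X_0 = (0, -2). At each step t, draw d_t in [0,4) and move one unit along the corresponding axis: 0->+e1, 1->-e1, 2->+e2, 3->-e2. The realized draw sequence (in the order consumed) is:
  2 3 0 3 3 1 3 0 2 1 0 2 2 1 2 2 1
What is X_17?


t=0: X=(0, -2), d=2 → +e2, X_1=(0, -1)
t=1: X=(0, -1), d=3 → -e2, X_2=(0, -2)
t=2: X=(0, -2), d=0 → +e1, X_3=(1, -2)
t=3: X=(1, -2), d=3 → -e2, X_4=(1, -3)
t=4: X=(1, -3), d=3 → -e2, X_5=(1, -4)
t=5: X=(1, -4), d=1 → -e1, X_6=(0, -4)
t=6: X=(0, -4), d=3 → -e2, X_7=(0, -5)
t=7: X=(0, -5), d=0 → +e1, X_8=(1, -5)
t=8: X=(1, -5), d=2 → +e2, X_9=(1, -4)
t=9: X=(1, -4), d=1 → -e1, X_10=(0, -4)
t=10: X=(0, -4), d=0 → +e1, X_11=(1, -4)
t=11: X=(1, -4), d=2 → +e2, X_12=(1, -3)
t=12: X=(1, -3), d=2 → +e2, X_13=(1, -2)
t=13: X=(1, -2), d=1 → -e1, X_14=(0, -2)
t=14: X=(0, -2), d=2 → +e2, X_15=(0, -1)
t=15: X=(0, -1), d=2 → +e2, X_16=(0, 0)
t=16: X=(0, 0), d=1 → -e1, X_17=(-1, 0)

(-1, 0)


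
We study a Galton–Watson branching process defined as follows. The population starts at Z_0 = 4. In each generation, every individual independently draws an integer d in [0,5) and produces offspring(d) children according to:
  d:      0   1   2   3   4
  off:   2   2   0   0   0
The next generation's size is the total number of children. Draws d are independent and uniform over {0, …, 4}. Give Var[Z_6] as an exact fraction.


Outcome values over d=0..4: [2, 2, 0, 0, 0]
Σy = 4, Σy² = 8, M = 5
μ = 4/5 = 4/5,  σ² = 8/5 − (4/5)² = 24/25
V_0 = 0, E_0 = 4
V_1 = 24/25·E_0 + (4/5)²·V_0 = 96/25;  E_1 = 16/5
V_2 = 24/25·E_1 + (4/5)²·V_1 = 3456/625;  E_2 = 64/25
V_3 = 24/25·E_2 + (4/5)²·V_2 = 93696/15625;  E_3 = 256/125
V_4 = 24/25·E_3 + (4/5)²·V_3 = 2267136/390625;  E_4 = 1024/625
V_5 = 24/25·E_4 + (4/5)²·V_4 = 51634176/9765625;  E_5 = 4096/3125
V_6 = 24/25·E_5 + (4/5)²·V_5 = 1133346816/244140625;  E_6 = 16384/15625

1133346816/244140625


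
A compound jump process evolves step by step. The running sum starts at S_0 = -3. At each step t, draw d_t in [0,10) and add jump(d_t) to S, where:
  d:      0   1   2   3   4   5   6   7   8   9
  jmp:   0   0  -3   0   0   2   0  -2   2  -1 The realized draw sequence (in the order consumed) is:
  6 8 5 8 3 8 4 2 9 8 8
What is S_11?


5

t=0: S=-3, d=6, jump=0, S_1=-3
t=1: S=-3, d=8, jump=2, S_2=-1
t=2: S=-1, d=5, jump=2, S_3=1
t=3: S=1, d=8, jump=2, S_4=3
t=4: S=3, d=3, jump=0, S_5=3
t=5: S=3, d=8, jump=2, S_6=5
t=6: S=5, d=4, jump=0, S_7=5
t=7: S=5, d=2, jump=-3, S_8=2
t=8: S=2, d=9, jump=-1, S_9=1
t=9: S=1, d=8, jump=2, S_10=3
t=10: S=3, d=8, jump=2, S_11=5


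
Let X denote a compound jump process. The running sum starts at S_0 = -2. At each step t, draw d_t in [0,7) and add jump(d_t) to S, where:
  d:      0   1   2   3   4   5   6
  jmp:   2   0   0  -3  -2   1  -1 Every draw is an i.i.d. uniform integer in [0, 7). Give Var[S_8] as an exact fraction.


Outcome values over d=0..6: [2, 0, 0, -3, -2, 1, -1]
Σy = -3, Σy² = 19, M = 7
μ = -3/7 = -3/7,  σ² = 19/7 − (-3/7)² = 124/49
Independent increments: Var[S_8] = 8·σ² = 8·(124/49) = 992/49

992/49


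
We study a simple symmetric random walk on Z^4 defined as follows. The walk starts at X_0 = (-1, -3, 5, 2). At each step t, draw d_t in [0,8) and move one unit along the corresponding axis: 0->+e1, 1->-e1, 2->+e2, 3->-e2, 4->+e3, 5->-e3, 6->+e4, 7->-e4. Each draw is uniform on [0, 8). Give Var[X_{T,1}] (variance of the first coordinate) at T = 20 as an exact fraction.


5

Outcome values over d=0..7: [1, -1, 0, 0, 0, 0, 0, 0]
Σy = 0, Σy² = 2, M = 8
μ = 0/8 = 0,  σ² = 2/8 − (0)² = 1/4
Independent increments: Var[X_20] = 20·σ² = 20·(1/4) = 5


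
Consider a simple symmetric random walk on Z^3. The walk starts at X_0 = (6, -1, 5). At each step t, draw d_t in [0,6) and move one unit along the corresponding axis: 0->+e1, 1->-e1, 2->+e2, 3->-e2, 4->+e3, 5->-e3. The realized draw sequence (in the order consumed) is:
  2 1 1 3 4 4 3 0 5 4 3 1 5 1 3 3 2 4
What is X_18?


(3, -4, 7)

t=0: X=(6, -1, 5), d=2 → +e2, X_1=(6, 0, 5)
t=1: X=(6, 0, 5), d=1 → -e1, X_2=(5, 0, 5)
t=2: X=(5, 0, 5), d=1 → -e1, X_3=(4, 0, 5)
t=3: X=(4, 0, 5), d=3 → -e2, X_4=(4, -1, 5)
t=4: X=(4, -1, 5), d=4 → +e3, X_5=(4, -1, 6)
t=5: X=(4, -1, 6), d=4 → +e3, X_6=(4, -1, 7)
t=6: X=(4, -1, 7), d=3 → -e2, X_7=(4, -2, 7)
t=7: X=(4, -2, 7), d=0 → +e1, X_8=(5, -2, 7)
t=8: X=(5, -2, 7), d=5 → -e3, X_9=(5, -2, 6)
t=9: X=(5, -2, 6), d=4 → +e3, X_10=(5, -2, 7)
t=10: X=(5, -2, 7), d=3 → -e2, X_11=(5, -3, 7)
t=11: X=(5, -3, 7), d=1 → -e1, X_12=(4, -3, 7)
t=12: X=(4, -3, 7), d=5 → -e3, X_13=(4, -3, 6)
t=13: X=(4, -3, 6), d=1 → -e1, X_14=(3, -3, 6)
t=14: X=(3, -3, 6), d=3 → -e2, X_15=(3, -4, 6)
t=15: X=(3, -4, 6), d=3 → -e2, X_16=(3, -5, 6)
t=16: X=(3, -5, 6), d=2 → +e2, X_17=(3, -4, 6)
t=17: X=(3, -4, 6), d=4 → +e3, X_18=(3, -4, 7)


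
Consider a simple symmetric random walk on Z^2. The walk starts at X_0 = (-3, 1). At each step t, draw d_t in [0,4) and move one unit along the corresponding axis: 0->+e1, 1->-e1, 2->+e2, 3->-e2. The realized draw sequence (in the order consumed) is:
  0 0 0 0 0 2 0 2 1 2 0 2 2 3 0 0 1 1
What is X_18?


t=0: X=(-3, 1), d=0 → +e1, X_1=(-2, 1)
t=1: X=(-2, 1), d=0 → +e1, X_2=(-1, 1)
t=2: X=(-1, 1), d=0 → +e1, X_3=(0, 1)
t=3: X=(0, 1), d=0 → +e1, X_4=(1, 1)
t=4: X=(1, 1), d=0 → +e1, X_5=(2, 1)
t=5: X=(2, 1), d=2 → +e2, X_6=(2, 2)
t=6: X=(2, 2), d=0 → +e1, X_7=(3, 2)
t=7: X=(3, 2), d=2 → +e2, X_8=(3, 3)
t=8: X=(3, 3), d=1 → -e1, X_9=(2, 3)
t=9: X=(2, 3), d=2 → +e2, X_10=(2, 4)
t=10: X=(2, 4), d=0 → +e1, X_11=(3, 4)
t=11: X=(3, 4), d=2 → +e2, X_12=(3, 5)
t=12: X=(3, 5), d=2 → +e2, X_13=(3, 6)
t=13: X=(3, 6), d=3 → -e2, X_14=(3, 5)
t=14: X=(3, 5), d=0 → +e1, X_15=(4, 5)
t=15: X=(4, 5), d=0 → +e1, X_16=(5, 5)
t=16: X=(5, 5), d=1 → -e1, X_17=(4, 5)
t=17: X=(4, 5), d=1 → -e1, X_18=(3, 5)

(3, 5)


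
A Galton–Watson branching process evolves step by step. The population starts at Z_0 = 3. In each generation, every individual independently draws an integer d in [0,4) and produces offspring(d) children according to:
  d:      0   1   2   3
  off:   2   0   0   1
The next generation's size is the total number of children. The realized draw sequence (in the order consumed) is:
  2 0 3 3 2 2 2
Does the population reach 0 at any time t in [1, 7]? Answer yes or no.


gen 0: Z_0=3, draws=[2, 0, 3], offspring=[0, 2, 1], Z_1=3
gen 1: Z_1=3, draws=[3, 2, 2], offspring=[1, 0, 0], Z_2=1
gen 2: Z_2=1, draws=[2], offspring=[0], Z_3=0
gen 3: Z_3=0, draws=[], offspring=[], Z_4=0
gen 4: Z_4=0, draws=[], offspring=[], Z_5=0
gen 5: Z_5=0, draws=[], offspring=[], Z_6=0
gen 6: Z_6=0, draws=[], offspring=[], Z_7=0

yes


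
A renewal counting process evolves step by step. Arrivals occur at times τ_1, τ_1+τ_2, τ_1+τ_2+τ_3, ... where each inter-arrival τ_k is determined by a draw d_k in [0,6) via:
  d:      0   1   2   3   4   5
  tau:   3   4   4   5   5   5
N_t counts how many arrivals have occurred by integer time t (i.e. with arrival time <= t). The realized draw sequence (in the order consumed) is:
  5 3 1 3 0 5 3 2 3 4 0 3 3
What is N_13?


draw d_1=5: τ_1=5, arrival time A_1=5
draw d_2=3: τ_2=5, arrival time A_2=10
draw d_3=1: τ_3=4, arrival time A_3=14
draw d_4=3: τ_4=5, arrival time A_4=19
draw d_5=0: τ_5=3, arrival time A_5=22
draw d_6=5: τ_6=5, arrival time A_6=27
draw d_7=3: τ_7=5, arrival time A_7=32
draw d_8=2: τ_8=4, arrival time A_8=36
draw d_9=3: τ_9=5, arrival time A_9=41
draw d_10=4: τ_10=5, arrival time A_10=46
draw d_11=0: τ_11=3, arrival time A_11=49
draw d_12=3: τ_12=5, arrival time A_12=54
draw d_13=3: τ_13=5, arrival time A_13=59
N_t over t=0..13: 0:0 1:0 2:0 3:0 4:0 5:1 6:1 7:1 8:1 9:1 10:2 11:2 12:2 13:2

2


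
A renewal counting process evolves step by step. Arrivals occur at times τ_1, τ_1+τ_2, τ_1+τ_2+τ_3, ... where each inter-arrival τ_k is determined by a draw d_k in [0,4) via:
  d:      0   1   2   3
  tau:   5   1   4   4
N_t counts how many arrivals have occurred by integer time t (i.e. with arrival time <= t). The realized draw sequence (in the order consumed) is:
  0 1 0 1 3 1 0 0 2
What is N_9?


draw d_1=0: τ_1=5, arrival time A_1=5
draw d_2=1: τ_2=1, arrival time A_2=6
draw d_3=0: τ_3=5, arrival time A_3=11
draw d_4=1: τ_4=1, arrival time A_4=12
draw d_5=3: τ_5=4, arrival time A_5=16
draw d_6=1: τ_6=1, arrival time A_6=17
draw d_7=0: τ_7=5, arrival time A_7=22
draw d_8=0: τ_8=5, arrival time A_8=27
draw d_9=2: τ_9=4, arrival time A_9=31
N_t over t=0..9: 0:0 1:0 2:0 3:0 4:0 5:1 6:2 7:2 8:2 9:2

2


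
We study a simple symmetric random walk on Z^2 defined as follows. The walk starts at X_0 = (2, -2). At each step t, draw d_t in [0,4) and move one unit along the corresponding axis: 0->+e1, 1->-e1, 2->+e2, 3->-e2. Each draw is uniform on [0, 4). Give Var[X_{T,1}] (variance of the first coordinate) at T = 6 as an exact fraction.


Outcome values over d=0..3: [1, -1, 0, 0]
Σy = 0, Σy² = 2, M = 4
μ = 0/4 = 0,  σ² = 2/4 − (0)² = 1/2
Independent increments: Var[X_6] = 6·σ² = 6·(1/2) = 3

3


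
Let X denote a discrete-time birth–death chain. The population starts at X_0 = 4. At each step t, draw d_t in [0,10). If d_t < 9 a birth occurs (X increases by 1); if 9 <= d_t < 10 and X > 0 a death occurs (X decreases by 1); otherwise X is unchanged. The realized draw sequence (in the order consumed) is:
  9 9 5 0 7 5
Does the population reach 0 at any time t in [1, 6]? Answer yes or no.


t=0: X=4, d=9 → death, X_1=3
t=1: X=3, d=9 → death, X_2=2
t=2: X=2, d=5 → birth, X_3=3
t=3: X=3, d=0 → birth, X_4=4
t=4: X=4, d=7 → birth, X_5=5
t=5: X=5, d=5 → birth, X_6=6

no


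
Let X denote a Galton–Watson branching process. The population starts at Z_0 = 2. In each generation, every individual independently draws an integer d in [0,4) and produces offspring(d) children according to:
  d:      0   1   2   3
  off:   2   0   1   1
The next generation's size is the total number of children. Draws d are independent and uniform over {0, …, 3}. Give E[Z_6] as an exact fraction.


Outcome values over d=0..3: [2, 0, 1, 1]
Σy = 4, Σy² = 6, M = 4
μ = 4/4 = 1,  σ² = 6/4 − (1)² = 1/2
E[Z_0] = 2
E[Z_1] = 1·E[Z_0] = 2
E[Z_2] = 1·E[Z_1] = 2
E[Z_3] = 1·E[Z_2] = 2
E[Z_4] = 1·E[Z_3] = 2
E[Z_5] = 1·E[Z_4] = 2
E[Z_6] = 1·E[Z_5] = 2

2


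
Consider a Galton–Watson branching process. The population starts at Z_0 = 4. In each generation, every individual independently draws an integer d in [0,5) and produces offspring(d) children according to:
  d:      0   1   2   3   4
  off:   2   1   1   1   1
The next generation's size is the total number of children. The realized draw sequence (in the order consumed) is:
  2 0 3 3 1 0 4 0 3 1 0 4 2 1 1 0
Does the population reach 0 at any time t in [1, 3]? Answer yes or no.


no

gen 0: Z_0=4, draws=[2, 0, 3, 3], offspring=[1, 2, 1, 1], Z_1=5
gen 1: Z_1=5, draws=[1, 0, 4, 0, 3], offspring=[1, 2, 1, 2, 1], Z_2=7
gen 2: Z_2=7, draws=[1, 0, 4, 2, 1, 1, 0], offspring=[1, 2, 1, 1, 1, 1, 2], Z_3=9


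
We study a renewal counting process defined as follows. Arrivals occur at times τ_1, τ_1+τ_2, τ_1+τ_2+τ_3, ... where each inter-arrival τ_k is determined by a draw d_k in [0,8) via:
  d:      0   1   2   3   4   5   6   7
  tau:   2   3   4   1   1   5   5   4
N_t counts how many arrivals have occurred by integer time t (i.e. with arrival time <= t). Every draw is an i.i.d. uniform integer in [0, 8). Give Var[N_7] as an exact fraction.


210232463/268435456

Inter-arrival values over d=0..7: [2, 3, 4, 1, 1, 5, 5, 4]
Each d has probability 1/8, so the pmf of τ is: f(1) = 1/4, f(2) = 1/8, f(3) = 1/8, f(4) = 1/4, f(5) = 1/4
Let p_n(j) = P(N_n = j), with p_0 = [1]. Condition on τ_1: p_n(0) = P(τ > n), and for j >= 1, p_n(j) = Σ_{k<=n} f(k)·p_{n−k}(j−1)
p_1 = [3/4, 1/4]  (j = 0..1)
p_2 = [5/8, 5/16, 1/16]  (j = 0..2)
p_3 = [1/2, 3/8, 7/64, 1/64]  (j = 0..3)
p_4 = [1/4, 35/64, 21/128, 9/256, 1/256]  (j = 0..4)
p_5 = [0, 41/64, 73/256, 1/16, 11/1024, 1/1024]  (j = 0..5)
p_6 = [0, 7/16, 213/512, 31/256, 45/2048, 13/4096, 1/4096]  (j = 0..6)
p_7 = [0, 5/16, 55/128, 13/64, 95/2048, 15/2048, 15/16384, 1/16384]  (j = 0..7)
E[N_7] = Σ j·p_7(j) = 32921/16384;  E[N_7²] = Σ j²·p_7(j) = 78981/16384
Var[N_7] = 78981/16384 − (32921/16384)² = 210232463/268435456


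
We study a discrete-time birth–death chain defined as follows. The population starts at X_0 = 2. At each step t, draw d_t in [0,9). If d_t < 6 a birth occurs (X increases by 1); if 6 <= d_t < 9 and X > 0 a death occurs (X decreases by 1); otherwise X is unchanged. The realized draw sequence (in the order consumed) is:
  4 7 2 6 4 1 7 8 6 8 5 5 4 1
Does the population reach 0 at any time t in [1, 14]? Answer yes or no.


yes

t=0: X=2, d=4 → birth, X_1=3
t=1: X=3, d=7 → death, X_2=2
t=2: X=2, d=2 → birth, X_3=3
t=3: X=3, d=6 → death, X_4=2
t=4: X=2, d=4 → birth, X_5=3
t=5: X=3, d=1 → birth, X_6=4
t=6: X=4, d=7 → death, X_7=3
t=7: X=3, d=8 → death, X_8=2
t=8: X=2, d=6 → death, X_9=1
t=9: X=1, d=8 → death, X_10=0
t=10: X=0, d=5 → birth, X_11=1
t=11: X=1, d=5 → birth, X_12=2
t=12: X=2, d=4 → birth, X_13=3
t=13: X=3, d=1 → birth, X_14=4


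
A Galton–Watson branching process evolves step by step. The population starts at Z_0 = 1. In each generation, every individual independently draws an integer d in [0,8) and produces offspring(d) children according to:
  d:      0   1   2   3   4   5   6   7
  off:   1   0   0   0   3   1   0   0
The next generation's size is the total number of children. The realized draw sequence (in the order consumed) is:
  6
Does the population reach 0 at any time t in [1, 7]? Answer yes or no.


yes

gen 0: Z_0=1, draws=[6], offspring=[0], Z_1=0
gen 1: Z_1=0, draws=[], offspring=[], Z_2=0
gen 2: Z_2=0, draws=[], offspring=[], Z_3=0
gen 3: Z_3=0, draws=[], offspring=[], Z_4=0
gen 4: Z_4=0, draws=[], offspring=[], Z_5=0
gen 5: Z_5=0, draws=[], offspring=[], Z_6=0
gen 6: Z_6=0, draws=[], offspring=[], Z_7=0


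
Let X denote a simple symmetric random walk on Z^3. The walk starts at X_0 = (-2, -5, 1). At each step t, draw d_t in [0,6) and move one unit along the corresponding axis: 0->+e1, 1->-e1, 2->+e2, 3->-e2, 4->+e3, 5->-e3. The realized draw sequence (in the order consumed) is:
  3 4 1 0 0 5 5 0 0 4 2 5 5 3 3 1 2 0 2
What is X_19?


t=0: X=(-2, -5, 1), d=3 → -e2, X_1=(-2, -6, 1)
t=1: X=(-2, -6, 1), d=4 → +e3, X_2=(-2, -6, 2)
t=2: X=(-2, -6, 2), d=1 → -e1, X_3=(-3, -6, 2)
t=3: X=(-3, -6, 2), d=0 → +e1, X_4=(-2, -6, 2)
t=4: X=(-2, -6, 2), d=0 → +e1, X_5=(-1, -6, 2)
t=5: X=(-1, -6, 2), d=5 → -e3, X_6=(-1, -6, 1)
t=6: X=(-1, -6, 1), d=5 → -e3, X_7=(-1, -6, 0)
t=7: X=(-1, -6, 0), d=0 → +e1, X_8=(0, -6, 0)
t=8: X=(0, -6, 0), d=0 → +e1, X_9=(1, -6, 0)
t=9: X=(1, -6, 0), d=4 → +e3, X_10=(1, -6, 1)
t=10: X=(1, -6, 1), d=2 → +e2, X_11=(1, -5, 1)
t=11: X=(1, -5, 1), d=5 → -e3, X_12=(1, -5, 0)
t=12: X=(1, -5, 0), d=5 → -e3, X_13=(1, -5, -1)
t=13: X=(1, -5, -1), d=3 → -e2, X_14=(1, -6, -1)
t=14: X=(1, -6, -1), d=3 → -e2, X_15=(1, -7, -1)
t=15: X=(1, -7, -1), d=1 → -e1, X_16=(0, -7, -1)
t=16: X=(0, -7, -1), d=2 → +e2, X_17=(0, -6, -1)
t=17: X=(0, -6, -1), d=0 → +e1, X_18=(1, -6, -1)
t=18: X=(1, -6, -1), d=2 → +e2, X_19=(1, -5, -1)

(1, -5, -1)


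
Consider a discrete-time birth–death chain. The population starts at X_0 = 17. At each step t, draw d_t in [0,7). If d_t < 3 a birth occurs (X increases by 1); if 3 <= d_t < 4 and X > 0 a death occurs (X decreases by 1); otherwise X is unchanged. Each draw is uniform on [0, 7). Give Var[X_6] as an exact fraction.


X can drop by at most 1 per step and X_0 = 17 > T = 6, so X_t >= 17 − t >= 11 > 0 for every t <= 6: the floor at 0 (the 'and X > 0' condition) never binds. Hence X_6 = X_0 + Σ_{t<6} Y_t with i.i.d. increments Y_t = y(d_t) ∈ {+1, −1, 0}.
Outcome values over d=0..6: [1, 1, 1, -1, 0, 0, 0]
Σy = 2, Σy² = 4, M = 7
μ = 2/7 = 2/7,  σ² = 4/7 − (2/7)² = 24/49
Independent increments: Var[X_6] = 6·σ² = 6·(24/49) = 144/49

144/49


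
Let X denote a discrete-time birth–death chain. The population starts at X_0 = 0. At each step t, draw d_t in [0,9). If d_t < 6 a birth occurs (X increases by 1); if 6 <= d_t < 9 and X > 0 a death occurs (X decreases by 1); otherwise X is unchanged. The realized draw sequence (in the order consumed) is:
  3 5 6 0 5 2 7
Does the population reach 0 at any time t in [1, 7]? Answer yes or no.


t=0: X=0, d=3 → birth, X_1=1
t=1: X=1, d=5 → birth, X_2=2
t=2: X=2, d=6 → death, X_3=1
t=3: X=1, d=0 → birth, X_4=2
t=4: X=2, d=5 → birth, X_5=3
t=5: X=3, d=2 → birth, X_6=4
t=6: X=4, d=7 → death, X_7=3

no


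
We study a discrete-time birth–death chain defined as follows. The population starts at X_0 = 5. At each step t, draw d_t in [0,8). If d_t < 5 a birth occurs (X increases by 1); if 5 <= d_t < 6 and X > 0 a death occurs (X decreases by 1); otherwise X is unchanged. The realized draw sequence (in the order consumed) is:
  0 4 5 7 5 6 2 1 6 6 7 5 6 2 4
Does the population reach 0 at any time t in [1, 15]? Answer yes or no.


t=0: X=5, d=0 → birth, X_1=6
t=1: X=6, d=4 → birth, X_2=7
t=2: X=7, d=5 → death, X_3=6
t=3: X=6, d=7 → hold, X_4=6
t=4: X=6, d=5 → death, X_5=5
t=5: X=5, d=6 → hold, X_6=5
t=6: X=5, d=2 → birth, X_7=6
t=7: X=6, d=1 → birth, X_8=7
t=8: X=7, d=6 → hold, X_9=7
t=9: X=7, d=6 → hold, X_10=7
t=10: X=7, d=7 → hold, X_11=7
t=11: X=7, d=5 → death, X_12=6
t=12: X=6, d=6 → hold, X_13=6
t=13: X=6, d=2 → birth, X_14=7
t=14: X=7, d=4 → birth, X_15=8

no
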